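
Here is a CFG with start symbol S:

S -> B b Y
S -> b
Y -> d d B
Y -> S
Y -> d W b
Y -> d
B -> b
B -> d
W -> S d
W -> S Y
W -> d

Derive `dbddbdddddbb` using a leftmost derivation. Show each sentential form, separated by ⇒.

S ⇒ BbY ⇒ dbY ⇒ dbdWb ⇒ dbdSYb ⇒ dbdBbYYb ⇒ dbddbYYb ⇒ dbddbddBYb ⇒ dbddbdddYb ⇒ dbddbdddddBb ⇒ dbddbdddddbb

S ⇒ BbY   [S -> B b Y]
BbY ⇒ dbY   [B -> d]
dbY ⇒ dbdWb   [Y -> d W b]
dbdWb ⇒ dbdSYb   [W -> S Y]
dbdSYb ⇒ dbdBbYYb   [S -> B b Y]
dbdBbYYb ⇒ dbddbYYb   [B -> d]
dbddbYYb ⇒ dbddbddBYb   [Y -> d d B]
dbddbddBYb ⇒ dbddbdddYb   [B -> d]
dbddbdddYb ⇒ dbddbdddddBb   [Y -> d d B]
dbddbdddddBb ⇒ dbddbdddddbb   [B -> b]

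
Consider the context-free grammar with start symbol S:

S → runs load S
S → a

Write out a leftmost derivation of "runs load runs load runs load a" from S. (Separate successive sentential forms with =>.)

S => runs load S => runs load runs load S => runs load runs load runs load S => runs load runs load runs load a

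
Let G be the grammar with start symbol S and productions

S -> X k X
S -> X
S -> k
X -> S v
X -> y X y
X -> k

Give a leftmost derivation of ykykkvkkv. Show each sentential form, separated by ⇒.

S ⇒ XkX ⇒ yXykX ⇒ ykykX ⇒ ykykSv ⇒ ykykXkXv ⇒ ykykSvkXv ⇒ ykykXvkXv ⇒ ykykkvkXv ⇒ ykykkvkkv

S ⇒ XkX   [S -> X k X]
XkX ⇒ yXykX   [X -> y X y]
yXykX ⇒ ykykX   [X -> k]
ykykX ⇒ ykykSv   [X -> S v]
ykykSv ⇒ ykykXkXv   [S -> X k X]
ykykXkXv ⇒ ykykSvkXv   [X -> S v]
ykykSvkXv ⇒ ykykXvkXv   [S -> X]
ykykXvkXv ⇒ ykykkvkXv   [X -> k]
ykykkvkXv ⇒ ykykkvkkv   [X -> k]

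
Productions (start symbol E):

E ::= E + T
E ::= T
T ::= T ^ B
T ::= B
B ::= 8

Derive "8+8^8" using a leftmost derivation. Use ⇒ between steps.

E ⇒ E+T   [E ::= E + T]
E+T ⇒ T+T   [E ::= T]
T+T ⇒ B+T   [T ::= B]
B+T ⇒ 8+T   [B ::= 8]
8+T ⇒ 8+T^B   [T ::= T ^ B]
8+T^B ⇒ 8+B^B   [T ::= B]
8+B^B ⇒ 8+8^B   [B ::= 8]
8+8^B ⇒ 8+8^8   [B ::= 8]

E⇒E+T⇒T+T⇒B+T⇒8+T⇒8+T^B⇒8+B^B⇒8+8^B⇒8+8^8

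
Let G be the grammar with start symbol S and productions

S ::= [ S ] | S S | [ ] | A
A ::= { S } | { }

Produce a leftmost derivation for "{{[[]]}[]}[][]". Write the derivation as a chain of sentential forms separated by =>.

S => SS => SSS => ASS => {S}SS => {SS}SS => {AS}SS => {{S}S}SS => {{[S]}S}SS => {{[[]]}S}SS => {{[[]]}[]}SS => {{[[]]}[]}[]S => {{[[]]}[]}[][]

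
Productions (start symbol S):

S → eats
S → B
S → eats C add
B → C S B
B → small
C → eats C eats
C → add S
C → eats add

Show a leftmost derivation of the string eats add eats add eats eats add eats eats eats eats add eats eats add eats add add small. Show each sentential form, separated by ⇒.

S ⇒ B ⇒ C S B ⇒ eats add S B ⇒ eats add eats C add B ⇒ eats add eats add S add B ⇒ eats add eats add eats C add add B ⇒ eats add eats add eats eats C eats add add B ⇒ eats add eats add eats eats add S eats add add B ⇒ eats add eats add eats eats add eats C add eats add add B ⇒ eats add eats add eats eats add eats eats C eats add eats add add B ⇒ eats add eats add eats eats add eats eats eats C eats eats add eats add add B ⇒ eats add eats add eats eats add eats eats eats eats add eats eats add eats add add B ⇒ eats add eats add eats eats add eats eats eats eats add eats eats add eats add add small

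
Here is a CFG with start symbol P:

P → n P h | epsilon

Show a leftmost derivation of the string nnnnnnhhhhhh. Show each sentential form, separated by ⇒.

P ⇒ nPh ⇒ nnPhh ⇒ nnnPhhh ⇒ nnnnPhhhh ⇒ nnnnnPhhhhh ⇒ nnnnnnPhhhhhh ⇒ nnnnnnhhhhhh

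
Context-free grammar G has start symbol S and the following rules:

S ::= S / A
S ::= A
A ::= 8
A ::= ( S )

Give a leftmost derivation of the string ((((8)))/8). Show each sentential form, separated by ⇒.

S ⇒ A   [S ::= A]
A ⇒ (S)   [A ::= ( S )]
(S) ⇒ (S/A)   [S ::= S / A]
(S/A) ⇒ (A/A)   [S ::= A]
(A/A) ⇒ ((S)/A)   [A ::= ( S )]
((S)/A) ⇒ ((A)/A)   [S ::= A]
((A)/A) ⇒ (((S))/A)   [A ::= ( S )]
(((S))/A) ⇒ (((A))/A)   [S ::= A]
(((A))/A) ⇒ ((((S)))/A)   [A ::= ( S )]
((((S)))/A) ⇒ ((((A)))/A)   [S ::= A]
((((A)))/A) ⇒ ((((8)))/A)   [A ::= 8]
((((8)))/A) ⇒ ((((8)))/8)   [A ::= 8]

S ⇒ A ⇒ (S) ⇒ (S/A) ⇒ (A/A) ⇒ ((S)/A) ⇒ ((A)/A) ⇒ (((S))/A) ⇒ (((A))/A) ⇒ ((((S)))/A) ⇒ ((((A)))/A) ⇒ ((((8)))/A) ⇒ ((((8)))/8)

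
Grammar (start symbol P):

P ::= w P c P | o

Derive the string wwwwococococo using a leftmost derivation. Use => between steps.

P => wPcP => wwPcPcP => wwwPcPcPcP => wwwwPcPcPcPcP => wwwwocPcPcPcP => wwwwococPcPcP => wwwwocococPcP => wwwwococococP => wwwwococococo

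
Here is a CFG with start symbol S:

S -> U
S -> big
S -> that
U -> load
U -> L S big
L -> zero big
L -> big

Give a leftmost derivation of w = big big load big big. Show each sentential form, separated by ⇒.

S ⇒ U ⇒ L S big ⇒ big S big ⇒ big U big ⇒ big L S big big ⇒ big big S big big ⇒ big big U big big ⇒ big big load big big

S ⇒ U   [S -> U]
U ⇒ L S big   [U -> L S big]
L S big ⇒ big S big   [L -> big]
big S big ⇒ big U big   [S -> U]
big U big ⇒ big L S big big   [U -> L S big]
big L S big big ⇒ big big S big big   [L -> big]
big big S big big ⇒ big big U big big   [S -> U]
big big U big big ⇒ big big load big big   [U -> load]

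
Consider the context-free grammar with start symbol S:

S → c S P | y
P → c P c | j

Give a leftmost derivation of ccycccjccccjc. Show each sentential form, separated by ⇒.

S ⇒ cSP ⇒ ccSPP ⇒ ccyPP ⇒ ccycPcP ⇒ ccyccPccP ⇒ ccycccPcccP ⇒ ccycccjcccP ⇒ ccycccjccccPc ⇒ ccycccjccccjc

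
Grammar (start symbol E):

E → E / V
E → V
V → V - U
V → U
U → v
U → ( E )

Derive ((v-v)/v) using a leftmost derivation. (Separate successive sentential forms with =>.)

E => V   [E → V]
V => U   [V → U]
U => (E)   [U → ( E )]
(E) => (E/V)   [E → E / V]
(E/V) => (V/V)   [E → V]
(V/V) => (U/V)   [V → U]
(U/V) => ((E)/V)   [U → ( E )]
((E)/V) => ((V)/V)   [E → V]
((V)/V) => ((V-U)/V)   [V → V - U]
((V-U)/V) => ((U-U)/V)   [V → U]
((U-U)/V) => ((v-U)/V)   [U → v]
((v-U)/V) => ((v-v)/V)   [U → v]
((v-v)/V) => ((v-v)/U)   [V → U]
((v-v)/U) => ((v-v)/v)   [U → v]

E => V => U => (E) => (E/V) => (V/V) => (U/V) => ((E)/V) => ((V)/V) => ((V-U)/V) => ((U-U)/V) => ((v-U)/V) => ((v-v)/V) => ((v-v)/U) => ((v-v)/v)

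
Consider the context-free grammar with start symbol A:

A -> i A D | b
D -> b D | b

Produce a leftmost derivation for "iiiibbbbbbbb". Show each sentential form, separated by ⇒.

A ⇒ iAD ⇒ iiADD ⇒ iiiADDD ⇒ iiiiADDDD ⇒ iiiibDDDD ⇒ iiiibbDDDD ⇒ iiiibbbDDDD ⇒ iiiibbbbDDD ⇒ iiiibbbbbDD ⇒ iiiibbbbbbDD ⇒ iiiibbbbbbbD ⇒ iiiibbbbbbbb

A ⇒ iAD   [A -> i A D]
iAD ⇒ iiADD   [A -> i A D]
iiADD ⇒ iiiADDD   [A -> i A D]
iiiADDD ⇒ iiiiADDDD   [A -> i A D]
iiiiADDDD ⇒ iiiibDDDD   [A -> b]
iiiibDDDD ⇒ iiiibbDDDD   [D -> b D]
iiiibbDDDD ⇒ iiiibbbDDDD   [D -> b D]
iiiibbbDDDD ⇒ iiiibbbbDDD   [D -> b]
iiiibbbbDDD ⇒ iiiibbbbbDD   [D -> b]
iiiibbbbbDD ⇒ iiiibbbbbbDD   [D -> b D]
iiiibbbbbbDD ⇒ iiiibbbbbbbD   [D -> b]
iiiibbbbbbbD ⇒ iiiibbbbbbbb   [D -> b]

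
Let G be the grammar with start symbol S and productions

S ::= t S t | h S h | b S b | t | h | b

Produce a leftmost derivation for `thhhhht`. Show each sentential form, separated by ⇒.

S ⇒ tSt   [S ::= t S t]
tSt ⇒ thSht   [S ::= h S h]
thSht ⇒ thhShht   [S ::= h S h]
thhShht ⇒ thhhhht   [S ::= h]

S ⇒ tSt ⇒ thSht ⇒ thhShht ⇒ thhhhht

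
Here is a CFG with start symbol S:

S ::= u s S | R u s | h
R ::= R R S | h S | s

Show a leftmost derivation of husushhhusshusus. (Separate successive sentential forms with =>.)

S => Rus => hSus => husSus => hususSus => hususRusus => hususRRSusus => husushSRSusus => husushRusRSusus => husushhSusRSusus => husushhhusRSusus => husushhhussSusus => husushhhusshusus

S => Rus   [S ::= R u s]
Rus => hSus   [R ::= h S]
hSus => husSus   [S ::= u s S]
husSus => hususSus   [S ::= u s S]
hususSus => hususRusus   [S ::= R u s]
hususRusus => hususRRSusus   [R ::= R R S]
hususRRSusus => husushSRSusus   [R ::= h S]
husushSRSusus => husushRusRSusus   [S ::= R u s]
husushRusRSusus => husushhSusRSusus   [R ::= h S]
husushhSusRSusus => husushhhusRSusus   [S ::= h]
husushhhusRSusus => husushhhussSusus   [R ::= s]
husushhhussSusus => husushhhusshusus   [S ::= h]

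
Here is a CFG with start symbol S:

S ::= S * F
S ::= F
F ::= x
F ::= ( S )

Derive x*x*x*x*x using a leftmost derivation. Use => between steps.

S=>S*F=>S*F*F=>S*F*F*F=>S*F*F*F*F=>F*F*F*F*F=>x*F*F*F*F=>x*x*F*F*F=>x*x*x*F*F=>x*x*x*x*F=>x*x*x*x*x

S => S*F   [S ::= S * F]
S*F => S*F*F   [S ::= S * F]
S*F*F => S*F*F*F   [S ::= S * F]
S*F*F*F => S*F*F*F*F   [S ::= S * F]
S*F*F*F*F => F*F*F*F*F   [S ::= F]
F*F*F*F*F => x*F*F*F*F   [F ::= x]
x*F*F*F*F => x*x*F*F*F   [F ::= x]
x*x*F*F*F => x*x*x*F*F   [F ::= x]
x*x*x*F*F => x*x*x*x*F   [F ::= x]
x*x*x*x*F => x*x*x*x*x   [F ::= x]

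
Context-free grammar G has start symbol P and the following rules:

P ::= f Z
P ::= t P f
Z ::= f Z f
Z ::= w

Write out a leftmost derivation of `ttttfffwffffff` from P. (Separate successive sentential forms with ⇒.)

P⇒tPf⇒ttPff⇒tttPfff⇒ttttPffff⇒ttttfZffff⇒ttttffZfffff⇒ttttfffZffffff⇒ttttfffwffffff

P ⇒ tPf   [P ::= t P f]
tPf ⇒ ttPff   [P ::= t P f]
ttPff ⇒ tttPfff   [P ::= t P f]
tttPfff ⇒ ttttPffff   [P ::= t P f]
ttttPffff ⇒ ttttfZffff   [P ::= f Z]
ttttfZffff ⇒ ttttffZfffff   [Z ::= f Z f]
ttttffZfffff ⇒ ttttfffZffffff   [Z ::= f Z f]
ttttfffZffffff ⇒ ttttfffwffffff   [Z ::= w]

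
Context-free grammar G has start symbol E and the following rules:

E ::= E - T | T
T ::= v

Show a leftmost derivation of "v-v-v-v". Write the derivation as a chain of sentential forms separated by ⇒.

E ⇒ E-T   [E ::= E - T]
E-T ⇒ E-T-T   [E ::= E - T]
E-T-T ⇒ E-T-T-T   [E ::= E - T]
E-T-T-T ⇒ T-T-T-T   [E ::= T]
T-T-T-T ⇒ v-T-T-T   [T ::= v]
v-T-T-T ⇒ v-v-T-T   [T ::= v]
v-v-T-T ⇒ v-v-v-T   [T ::= v]
v-v-v-T ⇒ v-v-v-v   [T ::= v]

E⇒E-T⇒E-T-T⇒E-T-T-T⇒T-T-T-T⇒v-T-T-T⇒v-v-T-T⇒v-v-v-T⇒v-v-v-v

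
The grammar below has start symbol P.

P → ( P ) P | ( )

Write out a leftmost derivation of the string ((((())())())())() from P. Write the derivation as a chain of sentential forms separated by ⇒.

P ⇒ (P)P ⇒ ((P)P)P ⇒ (((P)P)P)P ⇒ ((((P)P)P)P)P ⇒ ((((())P)P)P)P ⇒ ((((())())P)P)P ⇒ ((((())())())P)P ⇒ ((((())())())())P ⇒ ((((())())())())()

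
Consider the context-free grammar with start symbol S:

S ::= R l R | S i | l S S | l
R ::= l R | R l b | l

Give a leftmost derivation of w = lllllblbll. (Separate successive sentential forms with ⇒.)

S⇒RlR⇒lRlR⇒lRlblR⇒llRlblR⇒llRlblblR⇒lllRlblblR⇒lllllblblR⇒lllllblbll

S ⇒ RlR   [S ::= R l R]
RlR ⇒ lRlR   [R ::= l R]
lRlR ⇒ lRlblR   [R ::= R l b]
lRlblR ⇒ llRlblR   [R ::= l R]
llRlblR ⇒ llRlblblR   [R ::= R l b]
llRlblblR ⇒ lllRlblblR   [R ::= l R]
lllRlblblR ⇒ lllllblblR   [R ::= l]
lllllblblR ⇒ lllllblbll   [R ::= l]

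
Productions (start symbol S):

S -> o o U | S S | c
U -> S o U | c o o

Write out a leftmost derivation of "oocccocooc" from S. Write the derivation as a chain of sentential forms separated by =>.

S => SS   [S -> S S]
SS => ooUS   [S -> o o U]
ooUS => ooSoUS   [U -> S o U]
ooSoUS => ooSSoUS   [S -> S S]
ooSSoUS => oocSoUS   [S -> c]
oocSoUS => oocSSoUS   [S -> S S]
oocSSoUS => ooccSoUS   [S -> c]
ooccSoUS => oocccoUS   [S -> c]
oocccoUS => oocccocooS   [U -> c o o]
oocccocooS => oocccocooc   [S -> c]

S => SS => ooUS => ooSoUS => ooSSoUS => oocSoUS => oocSSoUS => ooccSoUS => oocccoUS => oocccocooS => oocccocooc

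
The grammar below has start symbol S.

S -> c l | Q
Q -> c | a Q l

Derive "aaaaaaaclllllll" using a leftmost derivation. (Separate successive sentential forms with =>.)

S=>Q=>aQl=>aaQll=>aaaQlll=>aaaaQllll=>aaaaaQlllll=>aaaaaaQllllll=>aaaaaaaQlllllll=>aaaaaaaclllllll

S => Q   [S -> Q]
Q => aQl   [Q -> a Q l]
aQl => aaQll   [Q -> a Q l]
aaQll => aaaQlll   [Q -> a Q l]
aaaQlll => aaaaQllll   [Q -> a Q l]
aaaaQllll => aaaaaQlllll   [Q -> a Q l]
aaaaaQlllll => aaaaaaQllllll   [Q -> a Q l]
aaaaaaQllllll => aaaaaaaQlllllll   [Q -> a Q l]
aaaaaaaQlllllll => aaaaaaaclllllll   [Q -> c]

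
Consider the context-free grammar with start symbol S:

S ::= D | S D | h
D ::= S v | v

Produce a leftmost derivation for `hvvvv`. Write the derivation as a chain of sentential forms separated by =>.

S => SD   [S ::= S D]
SD => DD   [S ::= D]
DD => SvD   [D ::= S v]
SvD => SDvD   [S ::= S D]
SDvD => SDDvD   [S ::= S D]
SDDvD => hDDvD   [S ::= h]
hDDvD => hvDvD   [D ::= v]
hvDvD => hvvvD   [D ::= v]
hvvvD => hvvvv   [D ::= v]

S => SD => DD => SvD => SDvD => SDDvD => hDDvD => hvDvD => hvvvD => hvvvv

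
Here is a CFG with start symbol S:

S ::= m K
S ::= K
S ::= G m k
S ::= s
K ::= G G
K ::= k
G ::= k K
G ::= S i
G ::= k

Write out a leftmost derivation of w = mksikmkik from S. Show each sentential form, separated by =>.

S=>mK=>mGG=>mSiG=>mGmkiG=>mkKmkiG=>mkGGmkiG=>mkSiGmkiG=>mksiGmkiG=>mksikmkiG=>mksikmkik

S => mK   [S ::= m K]
mK => mGG   [K ::= G G]
mGG => mSiG   [G ::= S i]
mSiG => mGmkiG   [S ::= G m k]
mGmkiG => mkKmkiG   [G ::= k K]
mkKmkiG => mkGGmkiG   [K ::= G G]
mkGGmkiG => mkSiGmkiG   [G ::= S i]
mkSiGmkiG => mksiGmkiG   [S ::= s]
mksiGmkiG => mksikmkiG   [G ::= k]
mksikmkiG => mksikmkik   [G ::= k]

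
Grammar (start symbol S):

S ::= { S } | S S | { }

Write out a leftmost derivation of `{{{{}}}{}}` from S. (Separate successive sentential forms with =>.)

S=>{S}=>{SS}=>{{S}S}=>{{{S}}S}=>{{{{}}}S}=>{{{{}}}{}}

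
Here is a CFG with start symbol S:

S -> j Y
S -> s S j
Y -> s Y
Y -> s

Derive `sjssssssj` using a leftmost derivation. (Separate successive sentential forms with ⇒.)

S⇒sSj⇒sjYj⇒sjsYj⇒sjssYj⇒sjsssYj⇒sjssssYj⇒sjsssssYj⇒sjssssssj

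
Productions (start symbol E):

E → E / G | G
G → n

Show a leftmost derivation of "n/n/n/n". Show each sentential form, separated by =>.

E => E/G   [E → E / G]
E/G => E/G/G   [E → E / G]
E/G/G => E/G/G/G   [E → E / G]
E/G/G/G => G/G/G/G   [E → G]
G/G/G/G => n/G/G/G   [G → n]
n/G/G/G => n/n/G/G   [G → n]
n/n/G/G => n/n/n/G   [G → n]
n/n/n/G => n/n/n/n   [G → n]

E=>E/G=>E/G/G=>E/G/G/G=>G/G/G/G=>n/G/G/G=>n/n/G/G=>n/n/n/G=>n/n/n/n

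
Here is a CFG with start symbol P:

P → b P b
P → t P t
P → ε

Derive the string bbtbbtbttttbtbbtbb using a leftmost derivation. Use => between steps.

P => bPb   [P → b P b]
bPb => bbPbb   [P → b P b]
bbPbb => bbtPtbb   [P → t P t]
bbtPtbb => bbtbPbtbb   [P → b P b]
bbtbPbtbb => bbtbbPbbtbb   [P → b P b]
bbtbbPbbtbb => bbtbbtPtbbtbb   [P → t P t]
bbtbbtPtbbtbb => bbtbbtbPbtbbtbb   [P → b P b]
bbtbbtbPbtbbtbb => bbtbbtbtPtbtbbtbb   [P → t P t]
bbtbbtbtPtbtbbtbb => bbtbbtbttPttbtbbtbb   [P → t P t]
bbtbbtbttPttbtbbtbb => bbtbbtbttttbtbbtbb   [P → ε]

P => bPb => bbPbb => bbtPtbb => bbtbPbtbb => bbtbbPbbtbb => bbtbbtPtbbtbb => bbtbbtbPbtbbtbb => bbtbbtbtPtbtbbtbb => bbtbbtbttPttbtbbtbb => bbtbbtbttttbtbbtbb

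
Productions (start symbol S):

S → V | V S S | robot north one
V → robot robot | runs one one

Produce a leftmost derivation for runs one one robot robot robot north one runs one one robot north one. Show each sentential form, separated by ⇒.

S ⇒ V S S ⇒ runs one one S S ⇒ runs one one V S S S ⇒ runs one one robot robot S S S ⇒ runs one one robot robot robot north one S S ⇒ runs one one robot robot robot north one V S ⇒ runs one one robot robot robot north one runs one one S ⇒ runs one one robot robot robot north one runs one one robot north one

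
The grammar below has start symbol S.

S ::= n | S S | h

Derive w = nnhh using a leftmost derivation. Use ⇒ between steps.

S ⇒ SS   [S ::= S S]
SS ⇒ SSS   [S ::= S S]
SSS ⇒ nSS   [S ::= n]
nSS ⇒ nSSS   [S ::= S S]
nSSS ⇒ nnSS   [S ::= n]
nnSS ⇒ nnhS   [S ::= h]
nnhS ⇒ nnhh   [S ::= h]

S⇒SS⇒SSS⇒nSS⇒nSSS⇒nnSS⇒nnhS⇒nnhh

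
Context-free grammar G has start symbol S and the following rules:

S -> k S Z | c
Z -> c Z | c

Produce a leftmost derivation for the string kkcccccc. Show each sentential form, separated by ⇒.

S ⇒ kSZ   [S -> k S Z]
kSZ ⇒ kkSZZ   [S -> k S Z]
kkSZZ ⇒ kkcZZ   [S -> c]
kkcZZ ⇒ kkccZZ   [Z -> c Z]
kkccZZ ⇒ kkcccZZ   [Z -> c Z]
kkcccZZ ⇒ kkccccZ   [Z -> c]
kkccccZ ⇒ kkcccccZ   [Z -> c Z]
kkcccccZ ⇒ kkcccccc   [Z -> c]

S ⇒ kSZ ⇒ kkSZZ ⇒ kkcZZ ⇒ kkccZZ ⇒ kkcccZZ ⇒ kkccccZ ⇒ kkcccccZ ⇒ kkcccccc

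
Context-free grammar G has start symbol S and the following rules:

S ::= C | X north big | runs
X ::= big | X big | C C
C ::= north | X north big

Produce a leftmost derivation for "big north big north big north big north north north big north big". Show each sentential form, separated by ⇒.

S ⇒ X north big   [S ::= X north big]
X north big ⇒ C C north big   [X ::= C C]
C C north big ⇒ X north big C north big   [C ::= X north big]
X north big C north big ⇒ X big north big C north big   [X ::= X big]
X big north big C north big ⇒ C C big north big C north big   [X ::= C C]
C C big north big C north big ⇒ X north big C big north big C north big   [C ::= X north big]
X north big C big north big C north big ⇒ big north big C big north big C north big   [X ::= big]
big north big C big north big C north big ⇒ big north big north big north big C north big   [C ::= north]
big north big north big north big C north big ⇒ big north big north big north big X north big north big   [C ::= X north big]
big north big north big north big X north big north big ⇒ big north big north big north big C C north big north big   [X ::= C C]
big north big north big north big C C north big north big ⇒ big north big north big north big north C north big north big   [C ::= north]
big north big north big north big north C north big north big ⇒ big north big north big north big north north north big north big   [C ::= north]

S ⇒ X north big ⇒ C C north big ⇒ X north big C north big ⇒ X big north big C north big ⇒ C C big north big C north big ⇒ X north big C big north big C north big ⇒ big north big C big north big C north big ⇒ big north big north big north big C north big ⇒ big north big north big north big X north big north big ⇒ big north big north big north big C C north big north big ⇒ big north big north big north big north C north big north big ⇒ big north big north big north big north north north big north big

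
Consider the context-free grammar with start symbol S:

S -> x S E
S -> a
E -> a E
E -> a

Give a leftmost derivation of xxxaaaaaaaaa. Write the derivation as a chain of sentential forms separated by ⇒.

S ⇒ xSE ⇒ xxSEE ⇒ xxxSEEE ⇒ xxxaEEE ⇒ xxxaaEEE ⇒ xxxaaaEEE ⇒ xxxaaaaEEE ⇒ xxxaaaaaEE ⇒ xxxaaaaaaEE ⇒ xxxaaaaaaaE ⇒ xxxaaaaaaaaE ⇒ xxxaaaaaaaaa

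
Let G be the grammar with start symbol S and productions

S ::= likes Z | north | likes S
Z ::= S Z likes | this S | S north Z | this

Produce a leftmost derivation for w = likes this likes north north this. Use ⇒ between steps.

S ⇒ likes Z ⇒ likes this S ⇒ likes this likes Z ⇒ likes this likes S north Z ⇒ likes this likes north north Z ⇒ likes this likes north north this

S ⇒ likes Z   [S ::= likes Z]
likes Z ⇒ likes this S   [Z ::= this S]
likes this S ⇒ likes this likes Z   [S ::= likes Z]
likes this likes Z ⇒ likes this likes S north Z   [Z ::= S north Z]
likes this likes S north Z ⇒ likes this likes north north Z   [S ::= north]
likes this likes north north Z ⇒ likes this likes north north this   [Z ::= this]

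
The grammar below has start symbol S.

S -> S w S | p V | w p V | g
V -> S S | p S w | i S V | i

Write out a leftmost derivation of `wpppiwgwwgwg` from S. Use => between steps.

S => SwS   [S -> S w S]
SwS => SwSwS   [S -> S w S]
SwSwS => wpVwSwS   [S -> w p V]
wpVwSwS => wppSwwSwS   [V -> p S w]
wppSwwSwS => wppSwSwwSwS   [S -> S w S]
wppSwSwwSwS => wpppVwSwwSwS   [S -> p V]
wpppVwSwwSwS => wpppiwSwwSwS   [V -> i]
wpppiwSwwSwS => wpppiwgwwSwS   [S -> g]
wpppiwgwwSwS => wpppiwgwwgwS   [S -> g]
wpppiwgwwgwS => wpppiwgwwgwg   [S -> g]

S => SwS => SwSwS => wpVwSwS => wppSwwSwS => wppSwSwwSwS => wpppVwSwwSwS => wpppiwSwwSwS => wpppiwgwwSwS => wpppiwgwwgwS => wpppiwgwwgwg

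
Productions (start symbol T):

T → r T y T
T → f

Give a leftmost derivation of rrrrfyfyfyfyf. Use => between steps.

T=>rTyT=>rrTyTyT=>rrrTyTyTyT=>rrrrTyTyTyTyT=>rrrrfyTyTyTyT=>rrrrfyfyTyTyT=>rrrrfyfyfyTyT=>rrrrfyfyfyfyT=>rrrrfyfyfyfyf

T => rTyT   [T → r T y T]
rTyT => rrTyTyT   [T → r T y T]
rrTyTyT => rrrTyTyTyT   [T → r T y T]
rrrTyTyTyT => rrrrTyTyTyTyT   [T → r T y T]
rrrrTyTyTyTyT => rrrrfyTyTyTyT   [T → f]
rrrrfyTyTyTyT => rrrrfyfyTyTyT   [T → f]
rrrrfyfyTyTyT => rrrrfyfyfyTyT   [T → f]
rrrrfyfyfyTyT => rrrrfyfyfyfyT   [T → f]
rrrrfyfyfyfyT => rrrrfyfyfyfyf   [T → f]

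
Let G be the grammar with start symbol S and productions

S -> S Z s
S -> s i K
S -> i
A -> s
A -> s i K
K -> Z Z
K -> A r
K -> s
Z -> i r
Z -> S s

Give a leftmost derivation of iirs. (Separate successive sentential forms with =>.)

S => SZs => iZs => iirs

S => SZs   [S -> S Z s]
SZs => iZs   [S -> i]
iZs => iirs   [Z -> i r]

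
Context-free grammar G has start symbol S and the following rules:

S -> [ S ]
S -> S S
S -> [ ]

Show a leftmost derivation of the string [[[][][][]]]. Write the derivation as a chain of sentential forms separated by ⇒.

S ⇒ [S] ⇒ [[S]] ⇒ [[SS]] ⇒ [[[]S]] ⇒ [[[]SS]] ⇒ [[[][]S]] ⇒ [[[][]SS]] ⇒ [[[][][]S]] ⇒ [[[][][][]]]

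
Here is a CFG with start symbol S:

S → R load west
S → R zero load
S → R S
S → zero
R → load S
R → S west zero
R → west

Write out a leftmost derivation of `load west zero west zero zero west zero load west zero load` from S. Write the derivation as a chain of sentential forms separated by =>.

S => R zero load => load S zero load => load R load west zero load => load S west zero load west zero load => load R S west zero load west zero load => load S west zero S west zero load west zero load => load R S west zero S west zero load west zero load => load west S west zero S west zero load west zero load => load west zero west zero S west zero load west zero load => load west zero west zero zero west zero load west zero load

S => R zero load   [S → R zero load]
R zero load => load S zero load   [R → load S]
load S zero load => load R load west zero load   [S → R load west]
load R load west zero load => load S west zero load west zero load   [R → S west zero]
load S west zero load west zero load => load R S west zero load west zero load   [S → R S]
load R S west zero load west zero load => load S west zero S west zero load west zero load   [R → S west zero]
load S west zero S west zero load west zero load => load R S west zero S west zero load west zero load   [S → R S]
load R S west zero S west zero load west zero load => load west S west zero S west zero load west zero load   [R → west]
load west S west zero S west zero load west zero load => load west zero west zero S west zero load west zero load   [S → zero]
load west zero west zero S west zero load west zero load => load west zero west zero zero west zero load west zero load   [S → zero]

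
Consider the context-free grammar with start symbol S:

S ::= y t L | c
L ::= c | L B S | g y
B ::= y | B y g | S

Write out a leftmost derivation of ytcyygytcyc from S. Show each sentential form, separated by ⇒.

S ⇒ ytL   [S ::= y t L]
ytL ⇒ ytLBS   [L ::= L B S]
ytLBS ⇒ ytLBSBS   [L ::= L B S]
ytLBSBS ⇒ ytcBSBS   [L ::= c]
ytcBSBS ⇒ ytcBygSBS   [B ::= B y g]
ytcBygSBS ⇒ ytcyygSBS   [B ::= y]
ytcyygSBS ⇒ ytcyygytLBS   [S ::= y t L]
ytcyygytLBS ⇒ ytcyygytcBS   [L ::= c]
ytcyygytcBS ⇒ ytcyygytcyS   [B ::= y]
ytcyygytcyS ⇒ ytcyygytcyc   [S ::= c]

S⇒ytL⇒ytLBS⇒ytLBSBS⇒ytcBSBS⇒ytcBygSBS⇒ytcyygSBS⇒ytcyygytLBS⇒ytcyygytcBS⇒ytcyygytcyS⇒ytcyygytcyc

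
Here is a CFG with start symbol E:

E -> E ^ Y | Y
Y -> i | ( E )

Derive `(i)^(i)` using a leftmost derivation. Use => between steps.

E => E^Y => Y^Y => (E)^Y => (Y)^Y => (i)^Y => (i)^(E) => (i)^(Y) => (i)^(i)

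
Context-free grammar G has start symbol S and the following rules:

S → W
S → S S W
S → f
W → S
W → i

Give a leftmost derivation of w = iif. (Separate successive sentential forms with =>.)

S => SSW => WSW => iSW => iWW => iiW => iiS => iif

S => SSW   [S → S S W]
SSW => WSW   [S → W]
WSW => iSW   [W → i]
iSW => iWW   [S → W]
iWW => iiW   [W → i]
iiW => iiS   [W → S]
iiS => iif   [S → f]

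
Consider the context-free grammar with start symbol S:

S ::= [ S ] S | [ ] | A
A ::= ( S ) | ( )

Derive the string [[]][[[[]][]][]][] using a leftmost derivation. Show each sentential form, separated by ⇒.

S ⇒ [S]S ⇒ [[]]S ⇒ [[]][S]S ⇒ [[]][[S]S]S ⇒ [[]][[[S]S]S]S ⇒ [[]][[[[]]S]S]S ⇒ [[]][[[[]][]]S]S ⇒ [[]][[[[]][]][]]S ⇒ [[]][[[[]][]][]][]

S ⇒ [S]S   [S ::= [ S ] S]
[S]S ⇒ [[]]S   [S ::= [ ]]
[[]]S ⇒ [[]][S]S   [S ::= [ S ] S]
[[]][S]S ⇒ [[]][[S]S]S   [S ::= [ S ] S]
[[]][[S]S]S ⇒ [[]][[[S]S]S]S   [S ::= [ S ] S]
[[]][[[S]S]S]S ⇒ [[]][[[[]]S]S]S   [S ::= [ ]]
[[]][[[[]]S]S]S ⇒ [[]][[[[]][]]S]S   [S ::= [ ]]
[[]][[[[]][]]S]S ⇒ [[]][[[[]][]][]]S   [S ::= [ ]]
[[]][[[[]][]][]]S ⇒ [[]][[[[]][]][]][]   [S ::= [ ]]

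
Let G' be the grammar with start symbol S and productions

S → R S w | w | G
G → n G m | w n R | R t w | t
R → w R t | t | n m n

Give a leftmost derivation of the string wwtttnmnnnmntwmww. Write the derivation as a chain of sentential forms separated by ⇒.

S⇒RSw⇒wRtSw⇒wwRttSw⇒wwtttSw⇒wwtttRSww⇒wwtttnmnSww⇒wwtttnmnGww⇒wwtttnmnnGmww⇒wwtttnmnnRtwmww⇒wwtttnmnnnmntwmww

S ⇒ RSw   [S → R S w]
RSw ⇒ wRtSw   [R → w R t]
wRtSw ⇒ wwRttSw   [R → w R t]
wwRttSw ⇒ wwtttSw   [R → t]
wwtttSw ⇒ wwtttRSww   [S → R S w]
wwtttRSww ⇒ wwtttnmnSww   [R → n m n]
wwtttnmnSww ⇒ wwtttnmnGww   [S → G]
wwtttnmnGww ⇒ wwtttnmnnGmww   [G → n G m]
wwtttnmnnGmww ⇒ wwtttnmnnRtwmww   [G → R t w]
wwtttnmnnRtwmww ⇒ wwtttnmnnnmntwmww   [R → n m n]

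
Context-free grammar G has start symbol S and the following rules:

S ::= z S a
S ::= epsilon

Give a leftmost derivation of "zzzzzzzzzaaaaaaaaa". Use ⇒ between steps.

S⇒zSa⇒zzSaa⇒zzzSaaa⇒zzzzSaaaa⇒zzzzzSaaaaa⇒zzzzzzSaaaaaa⇒zzzzzzzSaaaaaaa⇒zzzzzzzzSaaaaaaaa⇒zzzzzzzzzSaaaaaaaaa⇒zzzzzzzzzaaaaaaaaa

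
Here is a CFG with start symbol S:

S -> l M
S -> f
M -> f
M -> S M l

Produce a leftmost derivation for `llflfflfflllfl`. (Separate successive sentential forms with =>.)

S => lM => lSMl => llMMl => llSMlMl => llfMlMl => llfSMllMl => llflMMllMl => llflSMlMllMl => llflfMlMllMl => llflfflMllMl => llflfflSMlllMl => llflfflfMlllMl => llflfflfflllMl => llflfflfflllfl

S => lM   [S -> l M]
lM => lSMl   [M -> S M l]
lSMl => llMMl   [S -> l M]
llMMl => llSMlMl   [M -> S M l]
llSMlMl => llfMlMl   [S -> f]
llfMlMl => llfSMllMl   [M -> S M l]
llfSMllMl => llflMMllMl   [S -> l M]
llflMMllMl => llflSMlMllMl   [M -> S M l]
llflSMlMllMl => llflfMlMllMl   [S -> f]
llflfMlMllMl => llflfflMllMl   [M -> f]
llflfflMllMl => llflfflSMlllMl   [M -> S M l]
llflfflSMlllMl => llflfflfMlllMl   [S -> f]
llflfflfMlllMl => llflfflfflllMl   [M -> f]
llflfflfflllMl => llflfflfflllfl   [M -> f]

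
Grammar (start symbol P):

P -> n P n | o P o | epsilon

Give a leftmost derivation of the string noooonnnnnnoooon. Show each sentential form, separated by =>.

P=>nPn=>noPon=>nooPoon=>noooPooon=>nooooPoooon=>noooonPnoooon=>noooonnPnnoooon=>noooonnnPnnnoooon=>noooonnnnnnoooon

P => nPn   [P -> n P n]
nPn => noPon   [P -> o P o]
noPon => nooPoon   [P -> o P o]
nooPoon => noooPooon   [P -> o P o]
noooPooon => nooooPoooon   [P -> o P o]
nooooPoooon => noooonPnoooon   [P -> n P n]
noooonPnoooon => noooonnPnnoooon   [P -> n P n]
noooonnPnnoooon => noooonnnPnnnoooon   [P -> n P n]
noooonnnPnnnoooon => noooonnnnnnoooon   [P -> epsilon]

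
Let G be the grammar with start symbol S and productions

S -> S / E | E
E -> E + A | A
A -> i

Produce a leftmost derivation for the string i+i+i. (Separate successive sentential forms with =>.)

S => E => E+A => E+A+A => A+A+A => i+A+A => i+i+A => i+i+i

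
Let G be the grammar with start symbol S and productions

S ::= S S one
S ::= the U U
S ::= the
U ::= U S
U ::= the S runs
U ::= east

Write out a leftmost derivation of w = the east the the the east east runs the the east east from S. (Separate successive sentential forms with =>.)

S => the U U => the U S U => the east S U => the east the U U U => the east the U S U U => the east the U S S U U => the east the the S runs S S U U => the east the the the U U runs S S U U => the east the the the east U runs S S U U => the east the the the east east runs S S U U => the east the the the east east runs the S U U => the east the the the east east runs the the U U => the east the the the east east runs the the east U => the east the the the east east runs the the east east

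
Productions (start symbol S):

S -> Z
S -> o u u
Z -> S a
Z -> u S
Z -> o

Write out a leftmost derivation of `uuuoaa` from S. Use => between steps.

S => Z => Sa => Za => uSa => uZa => uSaa => uZaa => uuSaa => uuZaa => uuuSaa => uuuZaa => uuuoaa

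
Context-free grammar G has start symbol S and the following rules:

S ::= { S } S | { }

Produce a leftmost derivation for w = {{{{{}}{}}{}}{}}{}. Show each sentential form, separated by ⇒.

S ⇒ {S}S   [S ::= { S } S]
{S}S ⇒ {{S}S}S   [S ::= { S } S]
{{S}S}S ⇒ {{{S}S}S}S   [S ::= { S } S]
{{{S}S}S}S ⇒ {{{{S}S}S}S}S   [S ::= { S } S]
{{{{S}S}S}S}S ⇒ {{{{{}}S}S}S}S   [S ::= { }]
{{{{{}}S}S}S}S ⇒ {{{{{}}{}}S}S}S   [S ::= { }]
{{{{{}}{}}S}S}S ⇒ {{{{{}}{}}{}}S}S   [S ::= { }]
{{{{{}}{}}{}}S}S ⇒ {{{{{}}{}}{}}{}}S   [S ::= { }]
{{{{{}}{}}{}}{}}S ⇒ {{{{{}}{}}{}}{}}{}   [S ::= { }]

S ⇒ {S}S ⇒ {{S}S}S ⇒ {{{S}S}S}S ⇒ {{{{S}S}S}S}S ⇒ {{{{{}}S}S}S}S ⇒ {{{{{}}{}}S}S}S ⇒ {{{{{}}{}}{}}S}S ⇒ {{{{{}}{}}{}}{}}S ⇒ {{{{{}}{}}{}}{}}{}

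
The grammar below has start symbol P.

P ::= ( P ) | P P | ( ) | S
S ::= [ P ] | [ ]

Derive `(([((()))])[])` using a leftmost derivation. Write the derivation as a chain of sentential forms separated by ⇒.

P ⇒ (P) ⇒ (PP) ⇒ ((P)P) ⇒ ((S)P) ⇒ (([P])P) ⇒ (([(P)])P) ⇒ (([((P))])P) ⇒ (([((()))])P) ⇒ (([((()))])S) ⇒ (([((()))])[])

P ⇒ (P)   [P ::= ( P )]
(P) ⇒ (PP)   [P ::= P P]
(PP) ⇒ ((P)P)   [P ::= ( P )]
((P)P) ⇒ ((S)P)   [P ::= S]
((S)P) ⇒ (([P])P)   [S ::= [ P ]]
(([P])P) ⇒ (([(P)])P)   [P ::= ( P )]
(([(P)])P) ⇒ (([((P))])P)   [P ::= ( P )]
(([((P))])P) ⇒ (([((()))])P)   [P ::= ( )]
(([((()))])P) ⇒ (([((()))])S)   [P ::= S]
(([((()))])S) ⇒ (([((()))])[])   [S ::= [ ]]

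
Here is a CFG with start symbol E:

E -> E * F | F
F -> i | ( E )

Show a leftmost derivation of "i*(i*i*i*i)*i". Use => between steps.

E => E*F   [E -> E * F]
E*F => E*F*F   [E -> E * F]
E*F*F => F*F*F   [E -> F]
F*F*F => i*F*F   [F -> i]
i*F*F => i*(E)*F   [F -> ( E )]
i*(E)*F => i*(E*F)*F   [E -> E * F]
i*(E*F)*F => i*(E*F*F)*F   [E -> E * F]
i*(E*F*F)*F => i*(E*F*F*F)*F   [E -> E * F]
i*(E*F*F*F)*F => i*(F*F*F*F)*F   [E -> F]
i*(F*F*F*F)*F => i*(i*F*F*F)*F   [F -> i]
i*(i*F*F*F)*F => i*(i*i*F*F)*F   [F -> i]
i*(i*i*F*F)*F => i*(i*i*i*F)*F   [F -> i]
i*(i*i*i*F)*F => i*(i*i*i*i)*F   [F -> i]
i*(i*i*i*i)*F => i*(i*i*i*i)*i   [F -> i]

E=>E*F=>E*F*F=>F*F*F=>i*F*F=>i*(E)*F=>i*(E*F)*F=>i*(E*F*F)*F=>i*(E*F*F*F)*F=>i*(F*F*F*F)*F=>i*(i*F*F*F)*F=>i*(i*i*F*F)*F=>i*(i*i*i*F)*F=>i*(i*i*i*i)*F=>i*(i*i*i*i)*i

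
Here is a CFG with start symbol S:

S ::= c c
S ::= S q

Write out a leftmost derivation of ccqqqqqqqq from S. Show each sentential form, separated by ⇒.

S ⇒ Sq   [S ::= S q]
Sq ⇒ Sqq   [S ::= S q]
Sqq ⇒ Sqqq   [S ::= S q]
Sqqq ⇒ Sqqqq   [S ::= S q]
Sqqqq ⇒ Sqqqqq   [S ::= S q]
Sqqqqq ⇒ Sqqqqqq   [S ::= S q]
Sqqqqqq ⇒ Sqqqqqqq   [S ::= S q]
Sqqqqqqq ⇒ Sqqqqqqqq   [S ::= S q]
Sqqqqqqqq ⇒ ccqqqqqqqq   [S ::= c c]

S ⇒ Sq ⇒ Sqq ⇒ Sqqq ⇒ Sqqqq ⇒ Sqqqqq ⇒ Sqqqqqq ⇒ Sqqqqqqq ⇒ Sqqqqqqqq ⇒ ccqqqqqqqq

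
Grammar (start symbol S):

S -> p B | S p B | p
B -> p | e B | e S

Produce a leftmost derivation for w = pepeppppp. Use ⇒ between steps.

S⇒SpB⇒pBpB⇒peSpB⇒pepBpB⇒pepeSpB⇒pepeSpBpB⇒pepeppBpB⇒pepeppppB⇒pepeppppp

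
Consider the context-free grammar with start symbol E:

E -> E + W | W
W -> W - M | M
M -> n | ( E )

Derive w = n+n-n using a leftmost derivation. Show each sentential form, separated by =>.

E => E+W => W+W => M+W => n+W => n+W-M => n+M-M => n+n-M => n+n-n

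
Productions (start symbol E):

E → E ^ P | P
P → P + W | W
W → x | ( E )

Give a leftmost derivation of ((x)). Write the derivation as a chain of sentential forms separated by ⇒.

E ⇒ P   [E → P]
P ⇒ W   [P → W]
W ⇒ (E)   [W → ( E )]
(E) ⇒ (P)   [E → P]
(P) ⇒ (W)   [P → W]
(W) ⇒ ((E))   [W → ( E )]
((E)) ⇒ ((P))   [E → P]
((P)) ⇒ ((W))   [P → W]
((W)) ⇒ ((x))   [W → x]

E ⇒ P ⇒ W ⇒ (E) ⇒ (P) ⇒ (W) ⇒ ((E)) ⇒ ((P)) ⇒ ((W)) ⇒ ((x))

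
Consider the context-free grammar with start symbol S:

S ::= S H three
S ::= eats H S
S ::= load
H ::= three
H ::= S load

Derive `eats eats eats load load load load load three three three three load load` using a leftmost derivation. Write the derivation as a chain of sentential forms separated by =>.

S => eats H S => eats S load S => eats S H three load S => eats S H three H three load S => eats eats H S H three H three load S => eats eats S load S H three H three load S => eats eats eats H S load S H three H three load S => eats eats eats S load S load S H three H three load S => eats eats eats load load S load S H three H three load S => eats eats eats load load load load S H three H three load S => eats eats eats load load load load load H three H three load S => eats eats eats load load load load load three three H three load S => eats eats eats load load load load load three three three three load S => eats eats eats load load load load load three three three three load load

S => eats H S   [S ::= eats H S]
eats H S => eats S load S   [H ::= S load]
eats S load S => eats S H three load S   [S ::= S H three]
eats S H three load S => eats S H three H three load S   [S ::= S H three]
eats S H three H three load S => eats eats H S H three H three load S   [S ::= eats H S]
eats eats H S H three H three load S => eats eats S load S H three H three load S   [H ::= S load]
eats eats S load S H three H three load S => eats eats eats H S load S H three H three load S   [S ::= eats H S]
eats eats eats H S load S H three H three load S => eats eats eats S load S load S H three H three load S   [H ::= S load]
eats eats eats S load S load S H three H three load S => eats eats eats load load S load S H three H three load S   [S ::= load]
eats eats eats load load S load S H three H three load S => eats eats eats load load load load S H three H three load S   [S ::= load]
eats eats eats load load load load S H three H three load S => eats eats eats load load load load load H three H three load S   [S ::= load]
eats eats eats load load load load load H three H three load S => eats eats eats load load load load load three three H three load S   [H ::= three]
eats eats eats load load load load load three three H three load S => eats eats eats load load load load load three three three three load S   [H ::= three]
eats eats eats load load load load load three three three three load S => eats eats eats load load load load load three three three three load load   [S ::= load]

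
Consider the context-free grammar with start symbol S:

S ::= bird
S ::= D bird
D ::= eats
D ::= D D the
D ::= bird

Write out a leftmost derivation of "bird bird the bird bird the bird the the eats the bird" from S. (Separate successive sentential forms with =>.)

S => D bird => D D the bird => D D the D the bird => D D the D the D the bird => bird D the D the D the bird => bird bird the D the D the bird => bird bird the D D the the D the bird => bird bird the D D the D the the D the bird => bird bird the bird D the D the the D the bird => bird bird the bird bird the D the the D the bird => bird bird the bird bird the bird the the D the bird => bird bird the bird bird the bird the the eats the bird

S => D bird   [S ::= D bird]
D bird => D D the bird   [D ::= D D the]
D D the bird => D D the D the bird   [D ::= D D the]
D D the D the bird => D D the D the D the bird   [D ::= D D the]
D D the D the D the bird => bird D the D the D the bird   [D ::= bird]
bird D the D the D the bird => bird bird the D the D the bird   [D ::= bird]
bird bird the D the D the bird => bird bird the D D the the D the bird   [D ::= D D the]
bird bird the D D the the D the bird => bird bird the D D the D the the D the bird   [D ::= D D the]
bird bird the D D the D the the D the bird => bird bird the bird D the D the the D the bird   [D ::= bird]
bird bird the bird D the D the the D the bird => bird bird the bird bird the D the the D the bird   [D ::= bird]
bird bird the bird bird the D the the D the bird => bird bird the bird bird the bird the the D the bird   [D ::= bird]
bird bird the bird bird the bird the the D the bird => bird bird the bird bird the bird the the eats the bird   [D ::= eats]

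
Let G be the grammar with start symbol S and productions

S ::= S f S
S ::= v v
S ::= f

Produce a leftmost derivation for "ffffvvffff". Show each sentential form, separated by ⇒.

S ⇒ SfS ⇒ SfSfS ⇒ ffSfS ⇒ ffSfSfS ⇒ ffSfSfSfS ⇒ ffffSfSfS ⇒ ffffvvfSfS ⇒ ffffvvfffS ⇒ ffffvvffff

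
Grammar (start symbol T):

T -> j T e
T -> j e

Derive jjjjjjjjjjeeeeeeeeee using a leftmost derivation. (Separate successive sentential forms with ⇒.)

T ⇒ jTe   [T -> j T e]
jTe ⇒ jjTee   [T -> j T e]
jjTee ⇒ jjjTeee   [T -> j T e]
jjjTeee ⇒ jjjjTeeee   [T -> j T e]
jjjjTeeee ⇒ jjjjjTeeeee   [T -> j T e]
jjjjjTeeeee ⇒ jjjjjjTeeeeee   [T -> j T e]
jjjjjjTeeeeee ⇒ jjjjjjjTeeeeeee   [T -> j T e]
jjjjjjjTeeeeeee ⇒ jjjjjjjjTeeeeeeee   [T -> j T e]
jjjjjjjjTeeeeeeee ⇒ jjjjjjjjjTeeeeeeeee   [T -> j T e]
jjjjjjjjjTeeeeeeeee ⇒ jjjjjjjjjjeeeeeeeeee   [T -> j e]

T ⇒ jTe ⇒ jjTee ⇒ jjjTeee ⇒ jjjjTeeee ⇒ jjjjjTeeeee ⇒ jjjjjjTeeeeee ⇒ jjjjjjjTeeeeeee ⇒ jjjjjjjjTeeeeeeee ⇒ jjjjjjjjjTeeeeeeeee ⇒ jjjjjjjjjjeeeeeeeeee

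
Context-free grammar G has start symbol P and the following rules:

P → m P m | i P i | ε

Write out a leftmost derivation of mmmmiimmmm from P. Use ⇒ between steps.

P ⇒ mPm ⇒ mmPmm ⇒ mmmPmmm ⇒ mmmmPmmmm ⇒ mmmmiPimmmm ⇒ mmmmiimmmm

P ⇒ mPm   [P → m P m]
mPm ⇒ mmPmm   [P → m P m]
mmPmm ⇒ mmmPmmm   [P → m P m]
mmmPmmm ⇒ mmmmPmmmm   [P → m P m]
mmmmPmmmm ⇒ mmmmiPimmmm   [P → i P i]
mmmmiPimmmm ⇒ mmmmiimmmm   [P → ε]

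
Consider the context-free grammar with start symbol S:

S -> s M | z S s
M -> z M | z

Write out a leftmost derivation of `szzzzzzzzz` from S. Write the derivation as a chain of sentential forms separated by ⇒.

S ⇒ sM   [S -> s M]
sM ⇒ szM   [M -> z M]
szM ⇒ szzM   [M -> z M]
szzM ⇒ szzzM   [M -> z M]
szzzM ⇒ szzzzM   [M -> z M]
szzzzM ⇒ szzzzzM   [M -> z M]
szzzzzM ⇒ szzzzzzM   [M -> z M]
szzzzzzM ⇒ szzzzzzzM   [M -> z M]
szzzzzzzM ⇒ szzzzzzzzM   [M -> z M]
szzzzzzzzM ⇒ szzzzzzzzz   [M -> z]

S ⇒ sM ⇒ szM ⇒ szzM ⇒ szzzM ⇒ szzzzM ⇒ szzzzzM ⇒ szzzzzzM ⇒ szzzzzzzM ⇒ szzzzzzzzM ⇒ szzzzzzzzz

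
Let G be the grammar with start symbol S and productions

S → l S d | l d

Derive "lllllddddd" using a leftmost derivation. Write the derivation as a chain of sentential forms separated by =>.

S=>lSd=>llSdd=>lllSddd=>llllSdddd=>lllllddddd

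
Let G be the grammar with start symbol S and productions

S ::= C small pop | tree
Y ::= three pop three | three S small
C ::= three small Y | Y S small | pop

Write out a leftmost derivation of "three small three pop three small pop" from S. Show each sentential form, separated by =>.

S => C small pop => three small Y small pop => three small three pop three small pop

S => C small pop   [S ::= C small pop]
C small pop => three small Y small pop   [C ::= three small Y]
three small Y small pop => three small three pop three small pop   [Y ::= three pop three]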